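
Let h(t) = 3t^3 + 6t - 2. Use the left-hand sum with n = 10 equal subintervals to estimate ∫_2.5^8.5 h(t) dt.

3540.12

Δt = (8.5 − 2.5)/10 = 0.6.
Left endpoints: 2.5, 3.1, 3.7, 4.3, 4.9, 5.5, 6.1, 6.7, 7.3, 7.9.
h(2.5) = 59.875, h(3.1) = 105.973, h(3.7) = 172.159, h(4.3) = 262.321, h(4.9) = 380.347, h(5.5) = 530.125, h(6.1) = 715.543, h(6.7) = 940.489, h(7.3) = 1208.851, h(7.9) = 1524.517.
Sum = Δt · [h(2.5) + h(3.1) + h(3.7) + ...].
Sum = 3540.12.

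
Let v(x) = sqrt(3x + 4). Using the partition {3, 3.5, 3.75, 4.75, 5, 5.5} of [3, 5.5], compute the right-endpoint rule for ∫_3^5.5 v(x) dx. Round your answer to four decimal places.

10.5058

Subinterval widths: 0.5, 0.25, 1, 0.25, 0.5.
Right endpoints: 3.5, 3.75, 4.75, 5, 5.5.
v(3.5) ≈ 3.8079, v(3.75) ≈ 3.9051, v(4.75) ≈ 4.2720, v(5) ≈ 4.3589, v(5.5) ≈ 4.5277.
Sum = Σ Δx_i · v(x_i).
Sum ≈ 10.5058.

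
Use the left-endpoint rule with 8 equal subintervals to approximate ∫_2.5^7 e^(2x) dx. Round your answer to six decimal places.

325149.480350

Δx = (7 − 2.5)/8 = 0.5625.
Left endpoints: 2.5, 3.0625, 3.625, 4.1875, 4.75, 5.3125, 5.875, 6.4375.
f(2.5) ≈ 148.413159, f(3.0625) ≈ 457.144713, f(3.625) ≈ 1408.104848, f(4.1875) ≈ 4337.268278, f(4.75) ≈ 13359.726830, f(5.3125) ≈ 41150.855678, f(5.875) ≈ 126753.559006, f(6.4375) ≈ 390428.448110.
Sum = Δx · [f(2.5) + f(3.0625) + f(3.625) + ...].
Sum ≈ 325149.480350.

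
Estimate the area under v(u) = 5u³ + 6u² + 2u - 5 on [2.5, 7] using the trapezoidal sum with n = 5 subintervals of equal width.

Δu = (7 − 2.5)/5 = 0.9.
v(2.5) = 115.625, v(3.4) = 267.68, v(4.3) = 512.075, v(5.2) = 870.68, v(6.1) = 1365.365, v(7) = 2018.
T_5 = (Δu/2)·[v(u_0) + 2v(u_1) + ... + 2v(u_{4}) + v(u_5)].
Sum = 3674.35125.

3674.35125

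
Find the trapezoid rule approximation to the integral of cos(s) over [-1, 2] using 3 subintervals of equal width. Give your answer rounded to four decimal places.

Δs = (2 − (-1))/3 = 1.
f(-1) ≈ 0.5403, f(0) ≈ 1.0000, f(1) ≈ 0.5403, f(2) ≈ -0.4161.
T_3 = (Δs/2)·[f(s_0) + 2f(s_1) + 2f(s_2) + f(s_3)].
Sum ≈ 1.6024.

1.6024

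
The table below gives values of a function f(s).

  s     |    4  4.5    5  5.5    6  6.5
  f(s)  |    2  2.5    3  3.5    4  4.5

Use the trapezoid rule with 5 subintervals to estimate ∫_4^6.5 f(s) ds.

Δs = 0.5.
T_5 = (0.5/2)·[2 + 2·2.5 + 2·3 + 2·3.5 + 2·4 + 4.5] = 8.125.

8.125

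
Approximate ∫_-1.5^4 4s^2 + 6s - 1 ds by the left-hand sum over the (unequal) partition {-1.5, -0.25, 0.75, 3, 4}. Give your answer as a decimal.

Subinterval widths: 1.25, 1, 2.25, 1.
Left endpoints: -1.5, -0.25, 0.75, 3.
f(-1.5) = -1, f(-0.25) = -2.25, f(0.75) = 5.75, f(3) = 53.
Sum = Σ Δs_i · f(s_i).
Sum = 62.4375.

62.4375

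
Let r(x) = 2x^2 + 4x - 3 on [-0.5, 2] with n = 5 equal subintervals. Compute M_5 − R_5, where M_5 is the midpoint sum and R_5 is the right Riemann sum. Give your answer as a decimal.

M_5 = 5.3125.
R_5 = 10.
M_5 − R_5 = -4.6875.

-4.6875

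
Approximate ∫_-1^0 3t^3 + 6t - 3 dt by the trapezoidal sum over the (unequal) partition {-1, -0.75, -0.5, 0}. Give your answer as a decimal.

-6.83203125

Subinterval widths: 0.25, 0.25, 0.5.
f(-1) = -12, f(-0.75) = -8.765625, f(-0.5) = -6.375, f(0) = -3.
On each subinterval the trapezoid contributes (Δt_i/2)·[f(t_{i-1}) + f(t_i)].
Sum = -6.83203125.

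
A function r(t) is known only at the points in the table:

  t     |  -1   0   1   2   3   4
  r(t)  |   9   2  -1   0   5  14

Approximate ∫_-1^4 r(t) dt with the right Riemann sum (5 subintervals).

20

Δt = 1.
Sum = 1·[2 + (-1) + 0 + 5 + 14] = 20.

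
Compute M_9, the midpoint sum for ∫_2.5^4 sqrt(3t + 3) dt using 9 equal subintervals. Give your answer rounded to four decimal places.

Δt = (4 − 2.5)/9 = 1/6.
Midpoints: 31/12, 2.75, 35/12, 37/12, 3.25, 41/12, 43/12, 3.75, 47/12.
f(31/12) ≈ 3.2787, f(2.75) ≈ 3.3541, f(35/12) ≈ 3.4278, f(37/12) ≈ 3.5000, f(3.25) ≈ 3.5707, f(41/12) ≈ 3.6401, f(43/12) ≈ 3.7081, f(3.75) ≈ 3.7749, f(47/12) ≈ 3.8406.
Sum = Δt · [f(31/12) + f(2.75) + f(35/12) + ...].
Sum ≈ 5.3492.

5.3492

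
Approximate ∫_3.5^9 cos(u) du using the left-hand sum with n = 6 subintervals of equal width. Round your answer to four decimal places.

0.6971

Δu = (9 − 3.5)/6 = 11/12.
Left endpoints: 3.5, 53/12, 16/3, 6.25, 43/6, 97/12.
f(3.5) ≈ -0.9365, f(53/12) ≈ -0.2914, f(16/3) ≈ 0.5818, f(6.25) ≈ 0.9994, f(43/6) ≈ 0.6345, f(97/12) ≈ -0.2273.
Sum = Δu · [f(3.5) + f(53/12) + f(16/3) + ...].
Sum ≈ 0.6971.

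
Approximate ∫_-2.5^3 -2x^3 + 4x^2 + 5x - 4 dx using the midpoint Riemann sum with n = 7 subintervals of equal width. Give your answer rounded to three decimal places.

20.032

Δx = (3 − (-2.5))/7 = 11/14.
Midpoints: -59/28, -37/28, -15/28, 0.25, 29/28, 51/28, 73/28.
f(-59/28) = 240771/10976, f(-37/28) = 10893/10976, f(-15/28) = -57329/10976, f(0.25) = -2.53125, f(29/28) = 35643/10976, f(51/28) = 69061/10976, f(73/28) = 8583/10976.
Sum = Δx · [f(-59/28) + f(-37/28) + f(-15/28) + ...].
Sum ≈ 20.032.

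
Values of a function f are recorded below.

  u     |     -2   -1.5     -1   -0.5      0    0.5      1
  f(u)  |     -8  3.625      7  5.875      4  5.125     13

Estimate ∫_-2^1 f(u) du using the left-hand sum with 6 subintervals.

Δu = 0.5.
Sum = 0.5·[(-8) + 3.625 + 7 + 5.875 + 4 + 5.125] = 8.8125.

8.8125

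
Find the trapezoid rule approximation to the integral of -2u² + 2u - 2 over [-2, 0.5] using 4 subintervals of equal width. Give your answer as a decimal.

-14.4921875

Δu = (0.5 − (-2))/4 = 0.625.
f(-2) = -14, f(-1.375) = -8.53125, f(-0.75) = -4.625, f(-0.125) = -2.28125, f(0.5) = -1.5.
T_4 = (Δu/2)·[f(u_0) + 2f(u_1) + 2f(u_2) + 2f(u_3) + f(u_4)].
Sum = -14.4921875.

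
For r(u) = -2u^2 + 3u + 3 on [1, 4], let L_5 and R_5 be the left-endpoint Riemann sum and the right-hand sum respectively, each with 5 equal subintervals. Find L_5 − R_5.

L_5 = -4.56.
R_5 = -17.16.
L_5 − R_5 = 12.6.

12.6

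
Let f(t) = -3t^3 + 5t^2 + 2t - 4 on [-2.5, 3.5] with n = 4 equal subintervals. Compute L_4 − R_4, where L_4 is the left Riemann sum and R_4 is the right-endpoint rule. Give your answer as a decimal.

L_4 = 97.5.
R_4 = -102.75.
L_4 − R_4 = 200.25.

200.25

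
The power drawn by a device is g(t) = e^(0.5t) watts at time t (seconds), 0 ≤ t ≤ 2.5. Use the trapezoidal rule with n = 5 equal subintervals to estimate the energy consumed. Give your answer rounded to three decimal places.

Δt = (2.5 − 0)/5 = 0.5.
g(0) ≈ 1.000, g(0.5) ≈ 1.284, g(1) ≈ 1.649, g(1.5) ≈ 2.117, g(2) ≈ 2.718, g(2.5) ≈ 3.490.
T_5 = (Δt/2)·[g(t_0) + 2g(t_1) + ... + 2g(t_{4}) + g(t_5)].
Sum ≈ 5.007.

5.007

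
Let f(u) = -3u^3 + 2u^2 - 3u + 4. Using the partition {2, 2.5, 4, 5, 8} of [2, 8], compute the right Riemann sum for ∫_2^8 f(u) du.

Subinterval widths: 0.5, 1.5, 1, 3.
Right endpoints: 2.5, 4, 5, 8.
f(2.5) = -37.875, f(4) = -168, f(5) = -336, f(8) = -1428.
Sum = Σ Δu_i · f(u_i).
Sum = -4890.9375.

-4890.9375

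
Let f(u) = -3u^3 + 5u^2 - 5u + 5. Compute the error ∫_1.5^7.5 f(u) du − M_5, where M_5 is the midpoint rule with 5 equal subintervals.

-25.56

Exact integral: ∫_1.5^7.5 f(u) du = -1776.75.
M_5 = -1751.19.
Error = -1776.75 − (-1751.19) = -25.56.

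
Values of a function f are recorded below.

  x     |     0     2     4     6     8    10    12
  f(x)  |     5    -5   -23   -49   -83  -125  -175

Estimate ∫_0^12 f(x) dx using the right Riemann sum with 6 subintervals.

Δx = 2.
Sum = 2·[(-5) + (-23) + (-49) + (-83) + (-125) + (-175)] = -920.

-920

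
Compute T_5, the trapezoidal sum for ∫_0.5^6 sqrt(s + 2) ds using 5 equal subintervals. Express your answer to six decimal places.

Δs = (6 − 0.5)/5 = 1.1.
f(0.5) ≈ 1.581139, f(1.6) ≈ 1.897367, f(2.7) ≈ 2.167948, f(3.8) ≈ 2.408319, f(4.9) ≈ 2.626785, f(6) ≈ 2.828427.
T_5 = (Δs/2)·[f(s_0) + 2f(s_1) + ... + 2f(s_{4}) + f(s_5)].
Sum ≈ 12.435722.

12.435722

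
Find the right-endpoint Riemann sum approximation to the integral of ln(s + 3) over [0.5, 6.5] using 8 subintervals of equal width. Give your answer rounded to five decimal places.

11.36861

Δs = (6.5 − 0.5)/8 = 0.75.
Right endpoints: 1.25, 2, 2.75, 3.5, 4.25, 5, 5.75, 6.5.
f(1.25) ≈ 1.44692, f(2) ≈ 1.60944, f(2.75) ≈ 1.74920, f(3.5) ≈ 1.87180, f(4.25) ≈ 1.98100, f(5) ≈ 2.07944, f(5.75) ≈ 2.16905, f(6.5) ≈ 2.25129.
Sum = Δs · [f(1.25) + f(2) + f(2.75) + ...].
Sum ≈ 11.36861.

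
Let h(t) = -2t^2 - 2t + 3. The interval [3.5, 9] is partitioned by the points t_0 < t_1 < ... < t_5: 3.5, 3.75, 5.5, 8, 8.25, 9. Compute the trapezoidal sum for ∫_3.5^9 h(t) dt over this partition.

Subinterval widths: 0.25, 1.75, 2.5, 0.25, 0.75.
h(3.5) = -28.5, h(3.75) = -32.625, h(5.5) = -68.5, h(8) = -141, h(8.25) = -149.625, h(9) = -177.
On each subinterval the trapezoid contributes (Δt_i/2)·[h(t_{i-1}) + h(t_i)].
Sum = -516.8125.

-516.8125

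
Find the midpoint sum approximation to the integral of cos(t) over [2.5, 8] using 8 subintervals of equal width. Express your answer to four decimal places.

Δt = (8 − 2.5)/8 = 0.6875.
Midpoints: 2.84375, 3.53125, 4.21875, 4.90625, 5.59375, 6.28125, 6.96875, 7.65625.
f(2.84375) ≈ -0.9560, f(3.53125) ≈ -0.9250, f(4.21875) ≈ -0.4738, f(4.90625) ≈ 0.1926, f(5.59375) ≈ 0.7716, f(6.28125) ≈ 1.0000, f(6.96875) ≈ 0.7741, f(7.65625) ≈ 0.1964.
Sum = Δt · [f(2.84375) + f(3.53125) + f(4.21875) + ...].
Sum ≈ 0.3987.

0.3987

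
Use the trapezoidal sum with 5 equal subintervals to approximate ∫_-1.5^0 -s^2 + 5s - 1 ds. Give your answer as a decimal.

-8.2725

Δs = (0 − (-1.5))/5 = 0.3.
f(-1.5) = -10.75, f(-1.2) = -8.44, f(-0.9) = -6.31, f(-0.6) = -4.36, f(-0.3) = -2.59, f(0) = -1.
T_5 = (Δs/2)·[f(s_0) + 2f(s_1) + ... + 2f(s_{4}) + f(s_5)].
Sum = -8.2725.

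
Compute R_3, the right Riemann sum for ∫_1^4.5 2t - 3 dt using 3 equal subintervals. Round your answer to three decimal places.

Δt = (4.5 − 1)/3 = 7/6.
Right endpoints: 13/6, 10/3, 4.5.
f(13/6) = 4/3, f(10/3) = 11/3, f(4.5) = 6.
Sum = Δt · [f(13/6) + f(10/3) + f(4.5)].
Sum ≈ 12.833.

12.833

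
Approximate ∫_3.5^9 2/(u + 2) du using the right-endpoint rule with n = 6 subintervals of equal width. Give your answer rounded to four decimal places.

Δu = (9 − 3.5)/6 = 11/12.
Right endpoints: 53/12, 16/3, 6.25, 43/6, 97/12, 9.
f(53/12) = 24/77, f(16/3) = 3/11, f(6.25) = 8/33, f(43/6) = 12/55, f(97/12) = 24/121, f(9) = 2/11.
Sum = Δu · [f(53/12) + f(16/3) + f(6.25) + ...].
Sum ≈ 1.3064.

1.3064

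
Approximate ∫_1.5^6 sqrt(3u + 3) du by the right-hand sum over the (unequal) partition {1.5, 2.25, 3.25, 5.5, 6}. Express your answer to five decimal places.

18.13961

Subinterval widths: 0.75, 1, 2.25, 0.5.
Right endpoints: 2.25, 3.25, 5.5, 6.
f(2.25) ≈ 3.12250, f(3.25) ≈ 3.57071, f(5.5) ≈ 4.41588, f(6) ≈ 4.58258.
Sum = Σ Δu_i · f(u_i).
Sum ≈ 18.13961.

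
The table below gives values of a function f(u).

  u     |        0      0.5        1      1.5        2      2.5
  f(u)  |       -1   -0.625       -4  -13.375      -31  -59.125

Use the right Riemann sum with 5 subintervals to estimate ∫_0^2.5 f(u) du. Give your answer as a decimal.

-54.0625

Δu = 0.5.
Sum = 0.5·[(-0.625) + (-4) + (-13.375) + (-31) + (-59.125)] = -54.0625.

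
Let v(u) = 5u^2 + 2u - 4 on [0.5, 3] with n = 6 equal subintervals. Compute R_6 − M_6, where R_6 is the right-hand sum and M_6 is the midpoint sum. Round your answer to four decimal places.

R_6 ≈ 54.059606.
M_6 ≈ 43.360822.
R_6 − M_6 ≈ 10.6988.

10.6988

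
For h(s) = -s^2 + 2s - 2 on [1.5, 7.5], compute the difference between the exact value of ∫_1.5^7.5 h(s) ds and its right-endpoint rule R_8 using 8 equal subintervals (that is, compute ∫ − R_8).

Exact integral: ∫_1.5^7.5 h(s) ds = -97.5.
R_8 = -113.8125.
Error = -97.5 − (-113.8125) = 16.3125.

16.3125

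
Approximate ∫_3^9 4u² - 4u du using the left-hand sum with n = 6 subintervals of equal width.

Δu = (9 − 3)/6 = 1.
Left endpoints: 3, 4, 5, 6, 7, 8.
f(3) = 24, f(4) = 48, f(5) = 80, f(6) = 120, f(7) = 168, f(8) = 224.
Sum = Δu · [f(3) + f(4) + f(5) + ...].
Sum = 664.

664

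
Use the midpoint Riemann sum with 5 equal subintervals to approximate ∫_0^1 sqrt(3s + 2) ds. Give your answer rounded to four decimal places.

1.8566

Δs = (1 − 0)/5 = 0.2.
Midpoints: 0.1, 0.3, 0.5, 0.7, 0.9.
f(0.1) ≈ 1.5166, f(0.3) ≈ 1.7029, f(0.5) ≈ 1.8708, f(0.7) ≈ 2.0248, f(0.9) ≈ 2.1679.
Sum = Δs · [f(0.1) + f(0.3) + f(0.5) + f(0.7) + f(0.9)].
Sum ≈ 1.8566.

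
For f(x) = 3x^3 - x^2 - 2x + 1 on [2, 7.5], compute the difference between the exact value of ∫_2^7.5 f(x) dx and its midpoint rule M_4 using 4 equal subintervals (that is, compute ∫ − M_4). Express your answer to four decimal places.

36.1779

Exact integral: ∫_2^7.5 f(x) dx ≈ 2176.338542.
M_4 ≈ 2140.160645.
Error ≈ 2176.338542 − 2140.160645 ≈ 36.1779.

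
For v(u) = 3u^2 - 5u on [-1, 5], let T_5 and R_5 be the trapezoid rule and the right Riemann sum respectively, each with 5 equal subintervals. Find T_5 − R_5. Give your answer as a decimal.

-25.2

T_5 = 70.32.
R_5 = 95.52.
T_5 − R_5 = -25.2.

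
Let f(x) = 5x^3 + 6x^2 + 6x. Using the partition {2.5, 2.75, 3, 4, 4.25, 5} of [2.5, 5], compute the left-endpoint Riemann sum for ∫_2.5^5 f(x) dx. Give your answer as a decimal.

Subinterval widths: 0.25, 0.25, 1, 0.25, 0.75.
Left endpoints: 2.5, 2.75, 3, 4, 4.25.
f(2.5) = 130.625, f(2.75) = 165.859375, f(3) = 207, f(4) = 440, f(4.25) = 517.703125.
Sum = Σ Δx_i · f(x_i).
Sum = 779.3984375.

779.3984375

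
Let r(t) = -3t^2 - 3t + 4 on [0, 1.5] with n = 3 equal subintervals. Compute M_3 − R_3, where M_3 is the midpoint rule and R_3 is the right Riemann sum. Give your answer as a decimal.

3.09375

M_3 = -0.65625.
R_3 = -3.75.
M_3 − R_3 = 3.09375.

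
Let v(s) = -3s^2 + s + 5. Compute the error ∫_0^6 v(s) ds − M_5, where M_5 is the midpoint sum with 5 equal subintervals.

Exact integral: ∫_0^6 v(s) ds = -168.
M_5 = -165.84.
Error = -168 − (-165.84) = -2.16.

-2.16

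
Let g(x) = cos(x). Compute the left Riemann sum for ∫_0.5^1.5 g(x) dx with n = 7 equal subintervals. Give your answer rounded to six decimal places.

0.574820

Δx = (1.5 − 0.5)/7 = 1/7.
Left endpoints: 0.5, 9/14, 11/14, 13/14, 15/14, 17/14, 19/14.
g(0.5) ≈ 0.877583, g(9/14) ≈ 0.800386, g(11/14) ≈ 0.706883, g(13/14) ≈ 0.598979, g(15/14) ≈ 0.478871, g(17/14) ≈ 0.349006, g(19/14) ≈ 0.212032.
Sum = Δx · [g(0.5) + g(9/14) + g(11/14) + ...].
Sum ≈ 0.574820.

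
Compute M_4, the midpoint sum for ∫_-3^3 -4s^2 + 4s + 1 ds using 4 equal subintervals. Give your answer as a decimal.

-61.5

Δs = (3 − (-3))/4 = 1.5.
Midpoints: -2.25, -0.75, 0.75, 2.25.
f(-2.25) = -28.25, f(-0.75) = -4.25, f(0.75) = 1.75, f(2.25) = -10.25.
Sum = Δs · [f(-2.25) + f(-0.75) + f(0.75) + f(2.25)].
Sum = -61.5.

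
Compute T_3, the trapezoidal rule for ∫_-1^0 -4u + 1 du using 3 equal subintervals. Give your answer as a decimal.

3

Δu = (0 − (-1))/3 = 1/3.
f(-1) = 5, f(-2/3) = 11/3, f(-1/3) = 7/3, f(0) = 1.
T_3 = (Δu/2)·[f(u_0) + 2f(u_1) + 2f(u_2) + f(u_3)].
Sum = 3.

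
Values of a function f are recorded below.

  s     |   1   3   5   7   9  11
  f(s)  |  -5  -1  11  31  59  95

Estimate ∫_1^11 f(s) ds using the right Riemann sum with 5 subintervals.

390

Δs = 2.
Sum = 2·[(-1) + 11 + 31 + 59 + 95] = 390.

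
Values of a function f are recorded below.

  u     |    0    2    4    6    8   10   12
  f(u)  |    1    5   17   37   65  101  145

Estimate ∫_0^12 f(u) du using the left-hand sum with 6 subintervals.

452

Δu = 2.
Sum = 2·[1 + 5 + 17 + 37 + 65 + 101] = 452.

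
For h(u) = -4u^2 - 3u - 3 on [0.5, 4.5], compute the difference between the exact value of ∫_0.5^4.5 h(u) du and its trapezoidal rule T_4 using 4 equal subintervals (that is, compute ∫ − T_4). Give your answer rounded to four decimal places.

Exact integral: ∫_0.5^4.5 h(u) du ≈ -163.333333.
T_4 = -166.
Error ≈ -163.333333 − (-166) ≈ 2.6667.

2.6667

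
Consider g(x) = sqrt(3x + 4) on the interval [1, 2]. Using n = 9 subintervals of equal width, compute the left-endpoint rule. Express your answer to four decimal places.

2.8829

Δx = (2 − 1)/9 = 1/9.
Left endpoints: 1, 10/9, 11/9, 4/3, 13/9, 14/9, 5/3, 16/9, 17/9.
g(1) ≈ 2.6458, g(10/9) ≈ 2.7080, g(11/9) ≈ 2.7689, g(4/3) ≈ 2.8284, g(13/9) ≈ 2.8868, g(14/9) ≈ 2.9439, g(5/3) ≈ 3.0000, g(16/9) ≈ 3.0551, g(17/9) ≈ 3.1091.
Sum = Δx · [g(1) + g(10/9) + g(11/9) + ...].
Sum ≈ 2.8829.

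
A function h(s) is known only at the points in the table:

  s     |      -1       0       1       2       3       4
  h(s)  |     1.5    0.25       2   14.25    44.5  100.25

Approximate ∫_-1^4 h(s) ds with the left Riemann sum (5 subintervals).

62.5

Δs = 1.
Sum = 1·[1.5 + 0.25 + 2 + 14.25 + 44.5] = 62.5.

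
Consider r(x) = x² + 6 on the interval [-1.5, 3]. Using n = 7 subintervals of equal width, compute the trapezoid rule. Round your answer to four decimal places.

37.4349

Δx = (3 − (-1.5))/7 = 9/14.
r(-1.5) = 8.25, r(-6/7) = 330/49, r(-3/14) = 1185/196, r(3/7) = 303/49, r(15/14) = 1401/196, r(12/7) = 438/49, r(33/14) = 2265/196, r(3) = 15.
T_7 = (Δx/2)·[r(x_0) + 2r(x_1) + ... + 2r(x_{6}) + r(x_7)].
Sum ≈ 37.4349.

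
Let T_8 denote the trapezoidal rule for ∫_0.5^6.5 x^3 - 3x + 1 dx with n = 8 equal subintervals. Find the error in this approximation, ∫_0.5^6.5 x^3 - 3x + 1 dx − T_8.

Exact integral: ∫_0.5^6.5 f(x) dx = 389.25.
T_8 = 395.15625.
Error = 389.25 − 395.15625 = -5.90625.

-5.90625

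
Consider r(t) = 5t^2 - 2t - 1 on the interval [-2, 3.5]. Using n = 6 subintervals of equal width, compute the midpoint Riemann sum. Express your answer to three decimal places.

Δt = (3.5 − (-2))/6 = 11/12.
Midpoints: -37/24, -0.625, 7/24, 29/24, 2.125, 73/24.
r(-37/24) = 8045/576, r(-0.625) = 2.203125, r(7/24) = -667/576, r(29/24) = 2237/576, r(2.125) = 17.328125, r(73/24) = 22565/576.
Sum = Δt · [r(-37/24) + r(-0.625) + r(7/24) + ...].
Sum ≈ 69.116.

69.116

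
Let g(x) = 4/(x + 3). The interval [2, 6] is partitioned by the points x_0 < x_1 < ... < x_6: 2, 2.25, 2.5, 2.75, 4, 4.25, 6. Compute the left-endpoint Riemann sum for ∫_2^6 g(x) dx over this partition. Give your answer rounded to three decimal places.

Subinterval widths: 0.25, 0.25, 0.25, 1.25, 0.25, 1.75.
Left endpoints: 2, 2.25, 2.5, 2.75, 4, 4.25.
g(2) = 0.8, g(2.25) = 16/21, g(2.5) = 8/11, g(2.75) = 16/23, g(4) = 4/7, g(4.25) = 16/29.
Sum = Σ Δx_i · g(x_i).
Sum ≈ 2.550.

2.550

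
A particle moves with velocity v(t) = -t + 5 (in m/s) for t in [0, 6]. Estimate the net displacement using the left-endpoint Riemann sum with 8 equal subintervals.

14.25

Δt = (6 − 0)/8 = 0.75.
Left endpoints: 0, 0.75, 1.5, 2.25, 3, 3.75, 4.5, 5.25.
v(0) = 5, v(0.75) = 4.25, v(1.5) = 3.5, v(2.25) = 2.75, v(3) = 2, v(3.75) = 1.25, v(4.5) = 0.5, v(5.25) = -0.25.
Sum = Δt · [v(0) + v(0.75) + v(1.5) + ...].
Sum = 14.25.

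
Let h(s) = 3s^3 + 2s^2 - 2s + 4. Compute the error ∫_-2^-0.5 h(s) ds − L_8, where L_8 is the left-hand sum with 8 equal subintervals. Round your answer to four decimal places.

1.3118

Exact integral: ∫_-2^-0.5 h(s) ds = 3.046875.
L_8 ≈ 1.735107.
Error ≈ 3.046875 − 1.735107 ≈ 1.3118.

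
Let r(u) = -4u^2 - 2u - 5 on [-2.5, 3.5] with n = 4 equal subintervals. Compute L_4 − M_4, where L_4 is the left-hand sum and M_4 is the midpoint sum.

13.5

L_4 = -96.
M_4 = -109.5.
L_4 − M_4 = 13.5.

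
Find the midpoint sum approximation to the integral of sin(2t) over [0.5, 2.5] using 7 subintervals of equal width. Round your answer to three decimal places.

Δt = (2.5 − 0.5)/7 = 2/7.
Midpoints: 9/14, 13/14, 17/14, 1.5, 25/14, 29/14, 33/14.
f(9/14) ≈ 0.960, f(13/14) ≈ 0.959, f(17/14) ≈ 0.654, f(1.5) ≈ 0.141, f(25/14) ≈ -0.417, f(29/14) ≈ -0.842, f(33/14) ≈ -1.000.
Sum = Δt · [f(9/14) + f(13/14) + f(17/14) + ...].
Sum ≈ 0.130.

0.130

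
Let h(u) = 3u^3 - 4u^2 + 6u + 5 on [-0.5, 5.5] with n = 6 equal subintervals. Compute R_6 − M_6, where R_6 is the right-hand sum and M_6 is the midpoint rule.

235.5

R_6 = 810.5.
M_6 = 575.
R_6 − M_6 = 235.5.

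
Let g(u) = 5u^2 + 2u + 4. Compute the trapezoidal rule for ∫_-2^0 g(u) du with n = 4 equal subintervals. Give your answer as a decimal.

Δu = (0 − (-2))/4 = 0.5.
g(-2) = 20, g(-1.5) = 12.25, g(-1) = 7, g(-0.5) = 4.25, g(0) = 4.
T_4 = (Δu/2)·[g(u_0) + 2g(u_1) + 2g(u_2) + 2g(u_3) + g(u_4)].
Sum = 17.75.

17.75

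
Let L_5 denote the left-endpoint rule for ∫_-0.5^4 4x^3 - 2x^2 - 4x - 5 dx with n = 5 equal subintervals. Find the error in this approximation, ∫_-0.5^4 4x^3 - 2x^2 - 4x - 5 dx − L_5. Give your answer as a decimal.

Exact integral: ∫_-0.5^4 f(x) dx = 159.1875.
L_5 = 77.58.
Error = 159.1875 − 77.58 = 81.6075.

81.6075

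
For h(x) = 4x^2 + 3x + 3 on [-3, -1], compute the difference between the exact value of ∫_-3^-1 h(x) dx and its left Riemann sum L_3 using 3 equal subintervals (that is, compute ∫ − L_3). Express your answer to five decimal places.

-9.25926

Exact integral: ∫_-3^-1 h(x) dx ≈ 28.6666667.
L_3 ≈ 37.9259259.
Error ≈ 28.6666667 − 37.9259259 ≈ -9.25926.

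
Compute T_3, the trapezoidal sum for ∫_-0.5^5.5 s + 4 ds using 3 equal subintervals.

39

Δs = (5.5 − (-0.5))/3 = 2.
f(-0.5) = 3.5, f(1.5) = 5.5, f(3.5) = 7.5, f(5.5) = 9.5.
T_3 = (Δs/2)·[f(s_0) + 2f(s_1) + 2f(s_2) + f(s_3)].
Sum = 39.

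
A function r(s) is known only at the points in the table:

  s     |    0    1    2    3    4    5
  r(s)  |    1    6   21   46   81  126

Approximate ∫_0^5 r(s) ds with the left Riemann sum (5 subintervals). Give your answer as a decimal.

155

Δs = 1.
Sum = 1·[1 + 6 + 21 + 46 + 81] = 155.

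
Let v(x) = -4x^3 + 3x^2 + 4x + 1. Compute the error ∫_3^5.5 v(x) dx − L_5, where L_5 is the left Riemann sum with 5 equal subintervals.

-115.9375

Exact integral: ∫_3^5.5 v(x) dx = -649.6875.
L_5 = -533.75.
Error = -649.6875 − (-533.75) = -115.9375.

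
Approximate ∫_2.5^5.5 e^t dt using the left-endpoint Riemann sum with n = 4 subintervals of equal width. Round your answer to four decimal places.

Δt = (5.5 − 2.5)/4 = 0.75.
Left endpoints: 2.5, 3.25, 4, 4.75.
f(2.5) ≈ 12.1825, f(3.25) ≈ 25.7903, f(4) ≈ 54.5982, f(4.75) ≈ 115.5843.
Sum = Δt · [f(2.5) + f(3.25) + f(4) + f(4.75)].
Sum ≈ 156.1165.

156.1165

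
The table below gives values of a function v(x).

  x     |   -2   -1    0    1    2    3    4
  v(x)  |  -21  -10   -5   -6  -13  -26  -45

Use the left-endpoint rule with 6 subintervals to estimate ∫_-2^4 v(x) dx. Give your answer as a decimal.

Δx = 1.
Sum = 1·[(-21) + (-10) + (-5) + (-6) + (-13) + (-26)] = -81.

-81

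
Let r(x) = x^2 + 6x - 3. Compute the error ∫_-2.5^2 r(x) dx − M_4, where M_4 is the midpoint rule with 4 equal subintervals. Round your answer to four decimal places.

Exact integral: ∫_-2.5^2 r(x) dx = -12.375.
M_4 ≈ -12.849609.
Error ≈ -12.375 − (-12.849609) ≈ 0.4746.

0.4746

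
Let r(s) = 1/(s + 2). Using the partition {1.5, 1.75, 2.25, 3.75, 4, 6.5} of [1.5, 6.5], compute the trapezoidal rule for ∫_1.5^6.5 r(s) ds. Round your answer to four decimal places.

Subinterval widths: 0.25, 0.5, 1.5, 0.25, 2.5.
r(1.5) = 2/7, r(1.75) = 4/15, r(2.25) = 4/17, r(3.75) = 4/23, r(4) = 1/6, r(6.5) = 2/17.
On each subinterval the trapezoid contributes (Δs_i/2)·[r(s_{i-1}) + r(s_i)].
Sum ≈ 0.8994.

0.8994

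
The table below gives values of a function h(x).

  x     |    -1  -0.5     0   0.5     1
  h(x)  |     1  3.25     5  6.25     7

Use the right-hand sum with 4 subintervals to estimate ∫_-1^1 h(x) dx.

10.75

Δx = 0.5.
Sum = 0.5·[3.25 + 5 + 6.25 + 7] = 10.75.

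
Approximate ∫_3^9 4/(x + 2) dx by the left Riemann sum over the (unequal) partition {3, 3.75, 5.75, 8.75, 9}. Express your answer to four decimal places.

3.6327

Subinterval widths: 0.75, 2, 3, 0.25.
Left endpoints: 3, 3.75, 5.75, 8.75.
f(3) = 0.8, f(3.75) = 16/23, f(5.75) = 16/31, f(8.75) = 16/43.
Sum = Σ Δx_i · f(x_i).
Sum ≈ 3.6327.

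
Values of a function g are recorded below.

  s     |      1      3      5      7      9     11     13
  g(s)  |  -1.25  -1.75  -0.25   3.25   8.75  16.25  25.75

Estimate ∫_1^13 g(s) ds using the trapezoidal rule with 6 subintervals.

77

Δs = 2.
T_6 = (2/2)·[(-1.25) + 2·(-1.75) + 2·(-0.25) + 2·3.25 + 2·8.75 + 2·16.25 + 25.75] = 77.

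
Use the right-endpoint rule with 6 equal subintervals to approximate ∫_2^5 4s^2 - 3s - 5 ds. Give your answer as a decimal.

128.75

Δs = (5 − 2)/6 = 0.5.
Right endpoints: 2.5, 3, 3.5, 4, 4.5, 5.
f(2.5) = 12.5, f(3) = 22, f(3.5) = 33.5, f(4) = 47, f(4.5) = 62.5, f(5) = 80.
Sum = Δs · [f(2.5) + f(3) + f(3.5) + ...].
Sum = 128.75.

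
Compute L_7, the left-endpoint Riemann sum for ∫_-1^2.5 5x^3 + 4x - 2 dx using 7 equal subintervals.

28.4375

Δx = (2.5 − (-1))/7 = 0.5.
Left endpoints: -1, -0.5, 0, 0.5, 1, 1.5, 2.
f(-1) = -11, f(-0.5) = -4.625, f(0) = -2, f(0.5) = 0.625, f(1) = 7, f(1.5) = 20.875, f(2) = 46.
Sum = Δx · [f(-1) + f(-0.5) + f(0) + ...].
Sum = 28.4375.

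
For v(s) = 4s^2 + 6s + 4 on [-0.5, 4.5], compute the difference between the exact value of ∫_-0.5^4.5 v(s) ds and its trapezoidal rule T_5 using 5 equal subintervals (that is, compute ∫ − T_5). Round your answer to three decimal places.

-3.333

Exact integral: ∫_-0.5^4.5 v(s) ds ≈ 201.66667.
T_5 = 205.
Error ≈ 201.66667 − 205 ≈ -3.333.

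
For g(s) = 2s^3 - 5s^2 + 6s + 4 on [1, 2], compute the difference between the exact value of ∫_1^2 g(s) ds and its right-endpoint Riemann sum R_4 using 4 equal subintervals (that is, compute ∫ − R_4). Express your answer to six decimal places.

-0.666667

Exact integral: ∫_1^2 g(s) ds ≈ 8.83333333.
R_4 = 9.5.
Error ≈ 8.83333333 − 9.5 ≈ -0.666667.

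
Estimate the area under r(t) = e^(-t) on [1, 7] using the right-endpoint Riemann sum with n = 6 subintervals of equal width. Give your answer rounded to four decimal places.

0.2136

Δt = (7 − 1)/6 = 1.
Right endpoints: 2, 3, 4, 5, 6, 7.
r(2) ≈ 0.1353, r(3) ≈ 0.0498, r(4) ≈ 0.0183, r(5) ≈ 0.0067, r(6) ≈ 0.0025, r(7) ≈ 0.0009.
Sum = Δt · [r(2) + r(3) + r(4) + ...].
Sum ≈ 0.2136.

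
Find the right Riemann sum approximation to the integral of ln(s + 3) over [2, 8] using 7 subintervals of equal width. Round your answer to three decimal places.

12.661

Δs = (8 − 2)/7 = 6/7.
Right endpoints: 20/7, 26/7, 32/7, 38/7, 44/7, 50/7, 8.
f(20/7) ≈ 1.768, f(26/7) ≈ 1.904, f(32/7) ≈ 2.024, f(38/7) ≈ 2.132, f(44/7) ≈ 2.228, f(50/7) ≈ 2.317, f(8) ≈ 2.398.
Sum = Δs · [f(20/7) + f(26/7) + f(32/7) + ...].
Sum ≈ 12.661.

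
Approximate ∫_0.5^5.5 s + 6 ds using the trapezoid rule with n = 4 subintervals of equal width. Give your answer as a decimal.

45

Δs = (5.5 − 0.5)/4 = 1.25.
f(0.5) = 6.5, f(1.75) = 7.75, f(3) = 9, f(4.25) = 10.25, f(5.5) = 11.5.
T_4 = (Δs/2)·[f(s_0) + 2f(s_1) + 2f(s_2) + 2f(s_3) + f(s_4)].
Sum = 45.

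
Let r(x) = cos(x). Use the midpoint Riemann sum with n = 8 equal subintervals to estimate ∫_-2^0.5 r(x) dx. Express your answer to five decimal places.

1.39439

Δx = (0.5 − (-2))/8 = 0.3125.
Midpoints: -1.84375, -1.53125, -1.21875, -0.90625, -0.59375, -0.28125, 0.03125, 0.34375.
r(-1.84375) ≈ -0.26958, r(-1.53125) ≈ 0.03954, r(-1.21875) ≈ 0.34482, r(-0.90625) ≈ 0.61670, r(-0.59375) ≈ 0.82885, r(-0.28125) ≈ 0.96071, r(0.03125) ≈ 0.99951, r(0.34375) ≈ 0.94150.
Sum = Δx · [r(-1.84375) + r(-1.53125) + r(-1.21875) + ...].
Sum ≈ 1.39439.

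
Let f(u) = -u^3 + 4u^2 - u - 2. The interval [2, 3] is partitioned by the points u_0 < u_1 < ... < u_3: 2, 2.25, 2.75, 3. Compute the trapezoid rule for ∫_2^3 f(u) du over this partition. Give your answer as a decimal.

Subinterval widths: 0.25, 0.5, 0.25.
f(2) = 4, f(2.25) = 4.609375, f(2.75) = 4.703125, f(3) = 4.
On each subinterval the trapezoid contributes (Δu_i/2)·[f(u_{i-1}) + f(u_i)].
Sum = 4.4921875.

4.4921875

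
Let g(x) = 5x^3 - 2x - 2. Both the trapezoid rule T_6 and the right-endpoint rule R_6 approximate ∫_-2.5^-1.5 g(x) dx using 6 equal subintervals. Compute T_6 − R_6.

T_6 ≈ -40.63889.
R_6 ≈ -35.70139.
T_6 − R_6 = -4.9375.

-4.9375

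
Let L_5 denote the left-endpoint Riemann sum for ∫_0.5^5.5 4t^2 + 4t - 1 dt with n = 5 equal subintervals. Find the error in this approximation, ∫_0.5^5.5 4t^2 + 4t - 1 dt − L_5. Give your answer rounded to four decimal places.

66.6667

Exact integral: ∫_0.5^5.5 f(t) dt ≈ 276.666667.
L_5 = 210.
Error ≈ 276.666667 − 210 ≈ 66.6667.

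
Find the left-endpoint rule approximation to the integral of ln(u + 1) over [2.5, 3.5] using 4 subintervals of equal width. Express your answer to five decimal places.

1.35193

Δu = (3.5 − 2.5)/4 = 0.25.
Left endpoints: 2.5, 2.75, 3, 3.25.
f(2.5) ≈ 1.25276, f(2.75) ≈ 1.32176, f(3) ≈ 1.38629, f(3.25) ≈ 1.44692.
Sum = Δu · [f(2.5) + f(2.75) + f(3) + f(3.25)].
Sum ≈ 1.35193.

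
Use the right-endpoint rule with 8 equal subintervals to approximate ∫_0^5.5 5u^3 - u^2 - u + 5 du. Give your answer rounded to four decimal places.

Δu = (5.5 − 0)/8 = 0.6875.
Right endpoints: 0.6875, 1.375, 2.0625, 2.75, 3.4375, 4.125, 4.8125, 5.5.
f(0.6875) = 22383/4096, f(1.375) = 7543/512, f(2.0625) = 174293/4096, f(2.75) = 98.671875, f(3.4375) = 789875/4096, f(4.125) = 171421/512, f(4.8125) = 2188569/4096, f(5.5) = 801.125.
Sum = Δu · [f(0.6875) + f(1.375) + f(2.0625) + ...].
Sum ≈ 1391.8518.

1391.8518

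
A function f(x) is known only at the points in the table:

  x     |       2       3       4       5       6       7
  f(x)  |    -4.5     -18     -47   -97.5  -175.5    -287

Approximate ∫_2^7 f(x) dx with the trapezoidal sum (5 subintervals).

-483.75

Δx = 1.
T_5 = (1/2)·[(-4.5) + 2·(-18) + 2·(-47) + 2·(-97.5) + 2·(-175.5) + (-287)] = -483.75.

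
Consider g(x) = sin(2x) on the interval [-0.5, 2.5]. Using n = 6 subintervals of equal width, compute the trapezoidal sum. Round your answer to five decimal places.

0.11744

Δx = (2.5 − (-0.5))/6 = 0.5.
g(-0.5) ≈ -0.84147, g(0) ≈ 0.00000, g(0.5) ≈ 0.84147, g(1) ≈ 0.90930, g(1.5) ≈ 0.14112, g(2) ≈ -0.75680, g(2.5) ≈ -0.95892.
T_6 = (Δx/2)·[g(x_0) + 2g(x_1) + ... + 2g(x_{5}) + g(x_6)].
Sum ≈ 0.11744.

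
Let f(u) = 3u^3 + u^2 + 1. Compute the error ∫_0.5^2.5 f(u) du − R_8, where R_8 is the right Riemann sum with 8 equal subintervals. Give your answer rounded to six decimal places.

Exact integral: ∫_0.5^2.5 f(u) du ≈ 36.41666667.
R_8 = 43.28125.
Error ≈ 36.41666667 − 43.28125 ≈ -6.864583.

-6.864583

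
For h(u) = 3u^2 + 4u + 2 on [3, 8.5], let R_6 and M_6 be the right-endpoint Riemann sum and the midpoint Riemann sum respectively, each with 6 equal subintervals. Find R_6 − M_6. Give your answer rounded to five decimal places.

R_6 ≈ 823.9878472.
M_6 ≈ 723.4696181.
R_6 − M_6 ≈ 100.51823.

100.51823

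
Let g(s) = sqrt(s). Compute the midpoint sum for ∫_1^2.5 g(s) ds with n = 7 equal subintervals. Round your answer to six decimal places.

Δs = (2.5 − 1)/7 = 3/14.
Midpoints: 31/28, 37/28, 43/28, 1.75, 55/28, 61/28, 67/28.
g(31/28) ≈ 1.052209, g(37/28) ≈ 1.149534, g(43/28) ≈ 1.239239, g(1.75) ≈ 1.322876, g(55/28) ≈ 1.401530, g(61/28) ≈ 1.475998, g(67/28) ≈ 1.546886.
Sum = Δs · [g(31/28) + g(37/28) + g(43/28) + ...].
Sum ≈ 1.968915.

1.968915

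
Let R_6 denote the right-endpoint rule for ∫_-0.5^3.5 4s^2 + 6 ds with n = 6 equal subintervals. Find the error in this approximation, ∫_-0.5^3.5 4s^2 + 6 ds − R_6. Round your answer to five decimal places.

Exact integral: ∫_-0.5^3.5 f(s) ds ≈ 81.3333333.
R_6 ≈ 98.5185185.
Error ≈ 81.3333333 − 98.5185185 ≈ -17.18519.

-17.18519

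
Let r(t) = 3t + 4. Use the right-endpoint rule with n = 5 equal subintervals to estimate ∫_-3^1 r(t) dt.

8.8

Δt = (1 − (-3))/5 = 0.8.
Right endpoints: -2.2, -1.4, -0.6, 0.2, 1.
r(-2.2) = -2.6, r(-1.4) = -0.2, r(-0.6) = 2.2, r(0.2) = 4.6, r(1) = 7.
Sum = Δt · [r(-2.2) + r(-1.4) + r(-0.6) + r(0.2) + r(1)].
Sum = 8.8.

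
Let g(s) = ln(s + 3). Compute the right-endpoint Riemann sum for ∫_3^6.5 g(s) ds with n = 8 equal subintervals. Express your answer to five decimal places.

7.23626

Δs = (6.5 − 3)/8 = 0.4375.
Right endpoints: 3.4375, 3.875, 4.3125, 4.75, 5.1875, 5.625, 6.0625, 6.5.
g(3.4375) ≈ 1.86214, g(3.875) ≈ 1.92789, g(4.3125) ≈ 1.98959, g(4.75) ≈ 2.04769, g(5.1875) ≈ 2.10261, g(5.625) ≈ 2.15466, g(6.0625) ≈ 2.20415, g(6.5) ≈ 2.25129.
Sum = Δs · [g(3.4375) + g(3.875) + g(4.3125) + ...].
Sum ≈ 7.23626.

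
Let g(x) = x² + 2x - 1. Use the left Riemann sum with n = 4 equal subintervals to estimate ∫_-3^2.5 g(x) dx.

2.01953125

Δx = (2.5 − (-3))/4 = 1.375.
Left endpoints: -3, -1.625, -0.25, 1.125.
g(-3) = 2, g(-1.625) = -1.609375, g(-0.25) = -1.4375, g(1.125) = 2.515625.
Sum = Δx · [g(-3) + g(-1.625) + g(-0.25) + g(1.125)].
Sum = 2.01953125.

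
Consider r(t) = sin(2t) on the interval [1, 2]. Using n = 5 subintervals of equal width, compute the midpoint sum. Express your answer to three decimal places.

Δt = (2 − 1)/5 = 0.2.
Midpoints: 1.1, 1.3, 1.5, 1.7, 1.9.
r(1.1) ≈ 0.808, r(1.3) ≈ 0.516, r(1.5) ≈ 0.141, r(1.7) ≈ -0.256, r(1.9) ≈ -0.612.
Sum = Δt · [r(1.1) + r(1.3) + r(1.5) + r(1.7) + r(1.9)].
Sum ≈ 0.120.

0.120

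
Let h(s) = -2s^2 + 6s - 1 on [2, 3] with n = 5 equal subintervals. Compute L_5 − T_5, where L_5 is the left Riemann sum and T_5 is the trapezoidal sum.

0.4

L_5 = 1.72.
T_5 = 1.32.
L_5 − T_5 = 0.4.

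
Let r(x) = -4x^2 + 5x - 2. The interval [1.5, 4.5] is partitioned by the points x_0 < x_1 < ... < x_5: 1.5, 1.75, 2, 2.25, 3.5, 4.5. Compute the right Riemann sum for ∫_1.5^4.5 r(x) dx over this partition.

Subinterval widths: 0.25, 0.25, 0.25, 1.25, 1.
Right endpoints: 1.75, 2, 2.25, 3.5, 4.5.
r(1.75) = -5.5, r(2) = -8, r(2.25) = -11, r(3.5) = -33.5, r(4.5) = -60.5.
Sum = Σ Δx_i · r(x_i).
Sum = -108.5.

-108.5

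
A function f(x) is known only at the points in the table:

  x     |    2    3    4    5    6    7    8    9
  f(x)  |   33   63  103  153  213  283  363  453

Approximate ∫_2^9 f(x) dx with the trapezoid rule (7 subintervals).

Δx = 1.
T_7 = (1/2)·[33 + 2·63 + 2·103 + 2·153 + 2·213 + 2·283 + 2·363 + 453] = 1421.

1421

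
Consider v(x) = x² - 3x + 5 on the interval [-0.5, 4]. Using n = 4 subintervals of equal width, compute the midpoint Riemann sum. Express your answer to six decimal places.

19.775391

Δx = (4 − (-0.5))/4 = 1.125.
Midpoints: 0.0625, 1.1875, 2.3125, 3.4375.
v(0.0625) = 4.81640625, v(1.1875) = 2.84765625, v(2.3125) = 3.41015625, v(3.4375) = 6.50390625.
Sum = Δx · [v(0.0625) + v(1.1875) + v(2.3125) + v(3.4375)].
Sum ≈ 19.775391.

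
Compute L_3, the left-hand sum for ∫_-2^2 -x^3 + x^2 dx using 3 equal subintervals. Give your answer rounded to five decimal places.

Δx = (2 − (-2))/3 = 4/3.
Left endpoints: -2, -2/3, 2/3.
f(-2) = 12, f(-2/3) = 20/27, f(2/3) = 4/27.
Sum = Δx · [f(-2) + f(-2/3) + f(2/3)].
Sum ≈ 17.18519.

17.18519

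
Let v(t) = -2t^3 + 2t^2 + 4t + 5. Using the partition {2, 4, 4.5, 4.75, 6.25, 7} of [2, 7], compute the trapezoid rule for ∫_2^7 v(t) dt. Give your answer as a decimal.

Subinterval widths: 2, 0.5, 0.25, 1.5, 0.75.
v(2) = 5, v(4) = -75, v(4.5) = -118.75, v(4.75) = -145.21875, v(6.25) = -380.15625, v(7) = -555.
On each subinterval the trapezoid contributes (Δt_i/2)·[v(t_{i-1}) + v(t_i)].
Sum = -896.1484375.

-896.1484375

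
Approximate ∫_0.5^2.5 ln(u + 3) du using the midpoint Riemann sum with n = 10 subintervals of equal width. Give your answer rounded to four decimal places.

2.9916

Δu = (2.5 − 0.5)/10 = 0.2.
Midpoints: 0.6, 0.8, 1, 1.2, 1.4, 1.6, 1.8, 2, 2.2, 2.4.
f(0.6) ≈ 1.2809, f(0.8) ≈ 1.3350, f(1) ≈ 1.3863, f(1.2) ≈ 1.4351, f(1.4) ≈ 1.4816, f(1.6) ≈ 1.5261, f(1.8) ≈ 1.5686, f(2) ≈ 1.6094, f(2.2) ≈ 1.6487, f(2.4) ≈ 1.6864.
Sum = Δu · [f(0.6) + f(0.8) + f(1) + ...].
Sum ≈ 2.9916.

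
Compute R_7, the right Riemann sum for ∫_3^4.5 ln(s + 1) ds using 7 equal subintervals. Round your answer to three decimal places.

2.365

Δs = (4.5 − 3)/7 = 3/14.
Right endpoints: 45/14, 24/7, 51/14, 27/7, 57/14, 30/7, 4.5.
f(45/14) ≈ 1.438, f(24/7) ≈ 1.488, f(51/14) ≈ 1.535, f(27/7) ≈ 1.580, f(57/14) ≈ 1.624, f(30/7) ≈ 1.665, f(4.5) ≈ 1.705.
Sum = Δs · [f(45/14) + f(24/7) + f(51/14) + ...].
Sum ≈ 2.365.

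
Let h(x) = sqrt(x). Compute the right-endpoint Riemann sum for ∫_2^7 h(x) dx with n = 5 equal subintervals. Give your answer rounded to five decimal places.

11.06336

Δx = (7 − 2)/5 = 1.
Right endpoints: 3, 4, 5, 6, 7.
h(3) ≈ 1.73205, h(4) ≈ 2.00000, h(5) ≈ 2.23607, h(6) ≈ 2.44949, h(7) ≈ 2.64575.
Sum = Δx · [h(3) + h(4) + h(5) + h(6) + h(7)].
Sum ≈ 11.06336.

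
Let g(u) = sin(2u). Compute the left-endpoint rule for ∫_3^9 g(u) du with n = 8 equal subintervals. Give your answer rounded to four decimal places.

Δu = (9 − 3)/8 = 0.75.
Left endpoints: 3, 3.75, 4.5, 5.25, 6, 6.75, 7.5, 8.25.
g(3) ≈ -0.2794, g(3.75) ≈ 0.9380, g(4.5) ≈ 0.4121, g(5.25) ≈ -0.8797, g(6) ≈ -0.5366, g(6.75) ≈ 0.8038, g(7.5) ≈ 0.6503, g(8.25) ≈ -0.7118.
Sum = Δu · [g(3) + g(3.75) + g(4.5) + ...].
Sum ≈ 0.2975.

0.2975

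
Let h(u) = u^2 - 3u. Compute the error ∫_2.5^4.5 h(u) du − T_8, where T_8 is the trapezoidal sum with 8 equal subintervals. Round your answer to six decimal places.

Exact integral: ∫_2.5^4.5 h(u) du ≈ 4.16666667.
T_8 = 4.1875.
Error ≈ 4.16666667 − 4.1875 ≈ -0.020833.

-0.020833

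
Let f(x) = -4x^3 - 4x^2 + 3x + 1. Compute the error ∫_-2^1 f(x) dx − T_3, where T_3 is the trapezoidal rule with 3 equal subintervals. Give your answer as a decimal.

Exact integral: ∫_-2^1 f(x) dx = 1.5.
T_3 = 2.5.
Error = 1.5 − 2.5 = -1.

-1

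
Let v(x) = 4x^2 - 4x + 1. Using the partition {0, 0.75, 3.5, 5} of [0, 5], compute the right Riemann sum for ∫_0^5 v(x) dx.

220.6875

Subinterval widths: 0.75, 2.75, 1.5.
Right endpoints: 0.75, 3.5, 5.
v(0.75) = 0.25, v(3.5) = 36, v(5) = 81.
Sum = Σ Δx_i · v(x_i).
Sum = 220.6875.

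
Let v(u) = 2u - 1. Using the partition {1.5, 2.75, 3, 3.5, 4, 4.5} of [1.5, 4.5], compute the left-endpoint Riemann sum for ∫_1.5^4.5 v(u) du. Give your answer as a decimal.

12.625

Subinterval widths: 1.25, 0.25, 0.5, 0.5, 0.5.
Left endpoints: 1.5, 2.75, 3, 3.5, 4.
v(1.5) = 2, v(2.75) = 4.5, v(3) = 5, v(3.5) = 6, v(4) = 7.
Sum = Σ Δu_i · v(u_i).
Sum = 12.625.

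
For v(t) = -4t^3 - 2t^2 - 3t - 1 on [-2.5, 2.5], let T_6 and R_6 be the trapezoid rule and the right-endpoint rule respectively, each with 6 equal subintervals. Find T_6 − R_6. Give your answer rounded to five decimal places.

T_6 ≈ -26.9907407.
R_6 ≈ -85.3240741.
T_6 − R_6 ≈ 58.33333.

58.33333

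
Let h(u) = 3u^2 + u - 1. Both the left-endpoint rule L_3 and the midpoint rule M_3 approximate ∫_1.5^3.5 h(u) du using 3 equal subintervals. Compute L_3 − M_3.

-10

L_3 ≈ 32.2777778.
M_3 ≈ 42.2777778.
L_3 − M_3 = -10.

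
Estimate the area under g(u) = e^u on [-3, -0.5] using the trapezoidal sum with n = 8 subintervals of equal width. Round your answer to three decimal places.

Δu = (-0.5 − (-3))/8 = 0.3125.
g(-3) ≈ 0.050, g(-2.6875) ≈ 0.068, g(-2.375) ≈ 0.093, g(-2.0625) ≈ 0.127, g(-1.75) ≈ 0.174, g(-1.4375) ≈ 0.238, g(-1.125) ≈ 0.325, g(-0.8125) ≈ 0.444, g(-0.5) ≈ 0.607.
T_8 = (Δu/2)·[g(u_0) + 2g(u_1) + ... + 2g(u_{7}) + g(u_8)].
Sum ≈ 0.561.

0.561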